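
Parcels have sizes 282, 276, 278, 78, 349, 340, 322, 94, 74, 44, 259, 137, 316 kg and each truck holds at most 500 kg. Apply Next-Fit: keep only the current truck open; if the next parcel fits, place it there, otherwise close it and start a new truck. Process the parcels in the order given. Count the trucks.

truck 1: place 282 kg, 218 kg left
truck 2: place 276 kg, 224 kg left
truck 3: place 278 kg, 222 kg left
truck 3: place 78 kg, 144 kg left
truck 4: place 349 kg, 151 kg left
truck 5: place 340 kg, 160 kg left
truck 6: place 322 kg, 178 kg left
truck 6: place 94 kg, 84 kg left
truck 6: place 74 kg, 10 kg left
truck 7: place 44 kg, 456 kg left
truck 7: place 259 kg, 197 kg left
truck 7: place 137 kg, 60 kg left
truck 8: place 316 kg, 184 kg left
Final trucks: [282] [276] [278,78] [349] [340] [322,94,74] [44,259,137] [316].

8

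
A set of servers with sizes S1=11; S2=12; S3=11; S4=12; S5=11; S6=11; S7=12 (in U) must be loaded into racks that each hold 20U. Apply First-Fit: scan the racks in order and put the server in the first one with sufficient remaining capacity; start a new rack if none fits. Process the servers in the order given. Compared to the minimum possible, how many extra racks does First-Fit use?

First-Fit: [11] [12] [11] [12] [11] [11] [12] → 7 racks.
7 servers exceed 10U (half the capacity), and no two of those can share a rack, so at least 7 racks are needed.
So 7 is already optimal.

0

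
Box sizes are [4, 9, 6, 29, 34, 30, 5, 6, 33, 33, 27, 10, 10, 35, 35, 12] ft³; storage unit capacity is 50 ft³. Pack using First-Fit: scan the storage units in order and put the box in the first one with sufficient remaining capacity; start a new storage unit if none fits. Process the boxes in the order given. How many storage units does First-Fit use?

storage unit 1: place 4 ft³, 46 ft³ left
storage unit 1: place 9 ft³, 37 ft³ left
storage unit 1: place 6 ft³, 31 ft³ left
storage unit 1: place 29 ft³, 2 ft³ left
storage unit 2: place 34 ft³, 16 ft³ left
storage unit 3: place 30 ft³, 20 ft³ left
storage unit 2: place 5 ft³, 11 ft³ left
storage unit 2: place 6 ft³, 5 ft³ left
storage unit 4: place 33 ft³, 17 ft³ left
storage unit 5: place 33 ft³, 17 ft³ left
storage unit 6: place 27 ft³, 23 ft³ left
storage unit 3: place 10 ft³, 10 ft³ left
storage unit 3: place 10 ft³, 0 ft³ left
storage unit 7: place 35 ft³, 15 ft³ left
storage unit 8: place 35 ft³, 15 ft³ left
storage unit 4: place 12 ft³, 5 ft³ left

8 storage units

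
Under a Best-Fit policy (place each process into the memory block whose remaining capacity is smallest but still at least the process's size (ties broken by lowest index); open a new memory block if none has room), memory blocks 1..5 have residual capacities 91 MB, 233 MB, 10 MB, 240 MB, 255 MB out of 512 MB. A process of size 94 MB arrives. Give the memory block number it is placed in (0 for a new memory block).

2

Memory blocks with room: memory block 2 (233 MB), memory block 4 (240 MB), memory block 5 (255 MB).
Tightest fit is memory block 2 with 233 MB free.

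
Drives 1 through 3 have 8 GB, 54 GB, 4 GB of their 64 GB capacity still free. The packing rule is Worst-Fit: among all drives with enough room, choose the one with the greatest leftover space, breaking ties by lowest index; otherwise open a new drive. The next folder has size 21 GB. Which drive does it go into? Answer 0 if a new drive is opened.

Drives with room: drive 2 (54 GB).
Most room is drive 2 with 54 GB free.

2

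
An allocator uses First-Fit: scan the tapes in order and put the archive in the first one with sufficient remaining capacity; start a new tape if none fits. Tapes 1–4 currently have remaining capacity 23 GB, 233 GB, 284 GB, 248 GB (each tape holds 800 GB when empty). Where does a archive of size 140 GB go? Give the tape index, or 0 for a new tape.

2

Tapes with room: tape 2 (233 GB), tape 3 (284 GB), tape 4 (248 GB).
The first with room is tape 2.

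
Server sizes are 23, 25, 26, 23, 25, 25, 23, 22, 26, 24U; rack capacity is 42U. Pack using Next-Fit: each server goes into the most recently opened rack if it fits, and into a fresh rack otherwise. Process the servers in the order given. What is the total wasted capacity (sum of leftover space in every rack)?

23U → rack 1 (remaining 19U)
25U → rack 2 (remaining 17U)
26U → rack 3 (remaining 16U)
23U → rack 4 (remaining 19U)
25U → rack 5 (remaining 17U)
25U → rack 6 (remaining 17U)
23U → rack 7 (remaining 19U)
22U → rack 8 (remaining 20U)
26U → rack 9 (remaining 16U)
24U → rack 10 (remaining 18U)
10 racks × 42U = 420U; used 242U; unused 178U.

178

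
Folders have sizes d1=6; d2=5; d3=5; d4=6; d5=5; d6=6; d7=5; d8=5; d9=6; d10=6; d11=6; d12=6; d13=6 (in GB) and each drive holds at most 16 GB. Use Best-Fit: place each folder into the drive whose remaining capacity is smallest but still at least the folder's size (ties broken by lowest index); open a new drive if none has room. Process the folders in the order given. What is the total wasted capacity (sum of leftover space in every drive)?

drive 1: place d1 (6 GB), 10 GB left
drive 1: place d2 (5 GB), 5 GB left
drive 1: place d3 (5 GB), 0 GB left
drive 2: place d4 (6 GB), 10 GB left
drive 2: place d5 (5 GB), 5 GB left
drive 3: place d6 (6 GB), 10 GB left
drive 2: place d7 (5 GB), 0 GB left
drive 3: place d8 (5 GB), 5 GB left
drive 4: place d9 (6 GB), 10 GB left
drive 4: place d10 (6 GB), 4 GB left
drive 5: place d11 (6 GB), 10 GB left
drive 5: place d12 (6 GB), 4 GB left
drive 6: place d13 (6 GB), 10 GB left
6 drives × 16 GB = 96 GB; used 73 GB; unused 23 GB.

23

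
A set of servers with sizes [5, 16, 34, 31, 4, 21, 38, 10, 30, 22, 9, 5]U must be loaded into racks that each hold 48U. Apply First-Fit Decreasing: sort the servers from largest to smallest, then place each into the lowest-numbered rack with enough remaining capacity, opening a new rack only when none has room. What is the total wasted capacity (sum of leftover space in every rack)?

15

Sorted descending: 38, 34, 31, 30, 22, 21, 16, 10, 9, 5, 5, 4.
rack 1: place 38U, 10U left
rack 2: place 34U, 14U left
rack 3: place 31U, 17U left
rack 4: place 30U, 18U left
rack 5: place 22U, 26U left
rack 5: place 21U, 5U left
rack 3: place 16U, 1U left
rack 1: place 10U, 0U left
rack 2: place 9U, 5U left
rack 2: place 5U, 0U left
rack 4: place 5U, 13U left
rack 4: place 4U, 9U left
5 racks × 48U = 240U; used 225U; unused 15U.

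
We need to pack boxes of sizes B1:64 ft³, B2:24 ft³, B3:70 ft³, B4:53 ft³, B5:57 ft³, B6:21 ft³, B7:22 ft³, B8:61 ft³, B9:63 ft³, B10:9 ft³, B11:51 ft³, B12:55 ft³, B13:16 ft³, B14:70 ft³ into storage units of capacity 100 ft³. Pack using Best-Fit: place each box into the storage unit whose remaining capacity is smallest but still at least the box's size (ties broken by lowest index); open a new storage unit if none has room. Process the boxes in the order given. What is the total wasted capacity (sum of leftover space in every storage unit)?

264

B1 (64 ft³) → storage unit 1 (remaining 36 ft³)
B2 (24 ft³) → storage unit 1 (remaining 12 ft³)
B3 (70 ft³) → storage unit 2 (remaining 30 ft³)
B4 (53 ft³) → storage unit 3 (remaining 47 ft³)
B5 (57 ft³) → storage unit 4 (remaining 43 ft³)
B6 (21 ft³) → storage unit 2 (remaining 9 ft³)
B7 (22 ft³) → storage unit 4 (remaining 21 ft³)
B8 (61 ft³) → storage unit 5 (remaining 39 ft³)
B9 (63 ft³) → storage unit 6 (remaining 37 ft³)
B10 (9 ft³) → storage unit 2 (remaining 0 ft³)
B11 (51 ft³) → storage unit 7 (remaining 49 ft³)
B12 (55 ft³) → storage unit 8 (remaining 45 ft³)
B13 (16 ft³) → storage unit 4 (remaining 5 ft³)
B14 (70 ft³) → storage unit 9 (remaining 30 ft³)
9 storage units × 100 ft³ = 900 ft³; used 636 ft³; unused 264 ft³.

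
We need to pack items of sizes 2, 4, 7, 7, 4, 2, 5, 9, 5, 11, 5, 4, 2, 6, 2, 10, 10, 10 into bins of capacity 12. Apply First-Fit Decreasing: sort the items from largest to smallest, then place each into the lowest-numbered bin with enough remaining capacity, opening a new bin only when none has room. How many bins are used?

Sorted descending: 11, 10, 10, 10, 9, 7, 7, 6, 5, 5, 5, 4, 4, 4, 2, 2, 2, 2.
11 → bin 1 (remaining 1)
10 → bin 2 (remaining 2)
10 → bin 3 (remaining 2)
10 → bin 4 (remaining 2)
9 → bin 5 (remaining 3)
7 → bin 6 (remaining 5)
7 → bin 7 (remaining 5)
6 → bin 8 (remaining 6)
5 → bin 6 (remaining 0)
5 → bin 7 (remaining 0)
5 → bin 8 (remaining 1)
4 → bin 9 (remaining 8)
4 → bin 9 (remaining 4)
4 → bin 9 (remaining 0)
2 → bin 2 (remaining 0)
2 → bin 3 (remaining 0)
2 → bin 4 (remaining 0)
2 → bin 5 (remaining 1)
Final bins: [11] [10,2] [10,2] [10,2] [9,2] [7,5] [7,5] [6,5] [4,4,4].

9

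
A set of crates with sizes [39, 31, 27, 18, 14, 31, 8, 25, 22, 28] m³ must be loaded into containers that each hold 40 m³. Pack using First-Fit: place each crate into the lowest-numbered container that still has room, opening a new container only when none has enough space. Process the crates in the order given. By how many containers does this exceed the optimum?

First-Fit: [39] [31,8] [27] [18,14] [31] [25] [22] [28] → 8 containers.
Total size 243 m³; any packing needs at least ⌈243/40⌉ = 7 containers.
An optimal packing achieves that bound: [39] [31,8] [31] [28] [27] [25,14] [22,18] → 7 containers.
Excess: 8 − 7 = 1.

1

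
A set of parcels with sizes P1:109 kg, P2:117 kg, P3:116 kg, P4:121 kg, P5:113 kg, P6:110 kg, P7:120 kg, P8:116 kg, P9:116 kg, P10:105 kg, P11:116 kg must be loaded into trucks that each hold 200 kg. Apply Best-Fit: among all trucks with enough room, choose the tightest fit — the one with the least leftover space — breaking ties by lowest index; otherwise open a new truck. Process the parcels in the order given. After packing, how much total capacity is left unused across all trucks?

941

Put P1 (109 kg) in truck 1; 91 kg remain.
Put P2 (117 kg) in truck 2; 83 kg remain.
Put P3 (116 kg) in truck 3; 84 kg remain.
Put P4 (121 kg) in truck 4; 79 kg remain.
Put P5 (113 kg) in truck 5; 87 kg remain.
Put P6 (110 kg) in truck 6; 90 kg remain.
Put P7 (120 kg) in truck 7; 80 kg remain.
Put P8 (116 kg) in truck 8; 84 kg remain.
Put P9 (116 kg) in truck 9; 84 kg remain.
Put P10 (105 kg) in truck 10; 95 kg remain.
Put P11 (116 kg) in truck 11; 84 kg remain.
11 trucks × 200 kg = 2200 kg; used 1259 kg; unused 941 kg.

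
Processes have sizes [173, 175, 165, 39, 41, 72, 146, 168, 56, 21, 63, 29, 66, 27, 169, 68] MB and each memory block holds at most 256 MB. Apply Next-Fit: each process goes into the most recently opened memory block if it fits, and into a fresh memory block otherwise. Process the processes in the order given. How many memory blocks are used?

7

memory block 1: place 173 MB, 83 MB left
memory block 2: place 175 MB, 81 MB left
memory block 3: place 165 MB, 91 MB left
memory block 3: place 39 MB, 52 MB left
memory block 3: place 41 MB, 11 MB left
memory block 4: place 72 MB, 184 MB left
memory block 4: place 146 MB, 38 MB left
memory block 5: place 168 MB, 88 MB left
memory block 5: place 56 MB, 32 MB left
memory block 5: place 21 MB, 11 MB left
memory block 6: place 63 MB, 193 MB left
memory block 6: place 29 MB, 164 MB left
memory block 6: place 66 MB, 98 MB left
memory block 6: place 27 MB, 71 MB left
memory block 7: place 169 MB, 87 MB left
memory block 7: place 68 MB, 19 MB left
Final memory blocks: [173] [175] [165,39,41] [72,146] [168,56,21] [63,29,66,27] [169,68].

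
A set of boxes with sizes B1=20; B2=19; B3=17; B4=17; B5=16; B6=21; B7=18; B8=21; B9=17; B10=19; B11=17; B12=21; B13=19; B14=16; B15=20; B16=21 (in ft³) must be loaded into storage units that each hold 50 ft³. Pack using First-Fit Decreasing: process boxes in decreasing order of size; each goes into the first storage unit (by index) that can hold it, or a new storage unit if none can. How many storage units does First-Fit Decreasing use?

Sorted descending: 21, 21, 21, 21, 20, 20, 19, 19, 19, 18, 17, 17, 17, 17, 16, 16.
storage unit 1: place 21 ft³, 29 ft³ left
storage unit 1: place 21 ft³, 8 ft³ left
storage unit 2: place 21 ft³, 29 ft³ left
storage unit 2: place 21 ft³, 8 ft³ left
storage unit 3: place 20 ft³, 30 ft³ left
storage unit 3: place 20 ft³, 10 ft³ left
storage unit 4: place 19 ft³, 31 ft³ left
storage unit 4: place 19 ft³, 12 ft³ left
storage unit 5: place 19 ft³, 31 ft³ left
storage unit 5: place 18 ft³, 13 ft³ left
storage unit 6: place 17 ft³, 33 ft³ left
storage unit 6: place 17 ft³, 16 ft³ left
storage unit 7: place 17 ft³, 33 ft³ left
storage unit 7: place 17 ft³, 16 ft³ left
storage unit 6: place 16 ft³, 0 ft³ left
storage unit 7: place 16 ft³, 0 ft³ left

7 storage units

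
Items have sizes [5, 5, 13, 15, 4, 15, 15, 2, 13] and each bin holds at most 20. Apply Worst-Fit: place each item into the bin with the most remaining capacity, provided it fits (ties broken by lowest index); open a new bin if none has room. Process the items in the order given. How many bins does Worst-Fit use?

6

Put 5 in bin 1; 15 remain.
Put 5 in bin 1; 10 remain.
Put 13 in bin 2; 7 remain.
Put 15 in bin 3; 5 remain.
Put 4 in bin 1; 6 remain.
Put 15 in bin 4; 5 remain.
Put 15 in bin 5; 5 remain.
Put 2 in bin 2; 5 remain.
Put 13 in bin 6; 7 remain.
Final bins: [5,5,4] [13,2] [15] [15] [15] [13].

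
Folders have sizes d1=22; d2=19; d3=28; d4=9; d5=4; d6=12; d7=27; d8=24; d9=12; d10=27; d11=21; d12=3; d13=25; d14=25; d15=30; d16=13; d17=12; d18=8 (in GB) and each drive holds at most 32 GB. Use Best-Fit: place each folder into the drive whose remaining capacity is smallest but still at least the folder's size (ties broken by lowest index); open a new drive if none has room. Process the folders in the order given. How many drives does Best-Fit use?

12 drives

Put d1 (22 GB) in drive 1; 10 GB remain.
Put d2 (19 GB) in drive 2; 13 GB remain.
Put d3 (28 GB) in drive 3; 4 GB remain.
Put d4 (9 GB) in drive 1; 1 GB remain.
Put d5 (4 GB) in drive 3; 0 GB remain.
Put d6 (12 GB) in drive 2; 1 GB remain.
Put d7 (27 GB) in drive 4; 5 GB remain.
Put d8 (24 GB) in drive 5; 8 GB remain.
Put d9 (12 GB) in drive 6; 20 GB remain.
Put d10 (27 GB) in drive 7; 5 GB remain.
Put d11 (21 GB) in drive 8; 11 GB remain.
Put d12 (3 GB) in drive 4; 2 GB remain.
Put d13 (25 GB) in drive 9; 7 GB remain.
Put d14 (25 GB) in drive 10; 7 GB remain.
Put d15 (30 GB) in drive 11; 2 GB remain.
Put d16 (13 GB) in drive 6; 7 GB remain.
Put d17 (12 GB) in drive 12; 20 GB remain.
Put d18 (8 GB) in drive 5; 0 GB remain.
Final drives: [22,9] [19,12] [28,4] [27,3] [24,8] [12,13] [27] [21] [25] [25] [30] [12].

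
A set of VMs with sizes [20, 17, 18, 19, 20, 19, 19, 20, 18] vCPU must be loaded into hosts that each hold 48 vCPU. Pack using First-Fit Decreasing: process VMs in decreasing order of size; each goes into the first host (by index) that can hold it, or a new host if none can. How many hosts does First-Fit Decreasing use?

5 hosts

Sorted descending: 20, 20, 20, 19, 19, 19, 18, 18, 17.
Put 20 vCPU in host 1; 28 vCPU remain.
Put 20 vCPU in host 1; 8 vCPU remain.
Put 20 vCPU in host 2; 28 vCPU remain.
Put 19 vCPU in host 2; 9 vCPU remain.
Put 19 vCPU in host 3; 29 vCPU remain.
Put 19 vCPU in host 3; 10 vCPU remain.
Put 18 vCPU in host 4; 30 vCPU remain.
Put 18 vCPU in host 4; 12 vCPU remain.
Put 17 vCPU in host 5; 31 vCPU remain.
Final hosts: [20,20] [20,19] [19,19] [18,18] [17].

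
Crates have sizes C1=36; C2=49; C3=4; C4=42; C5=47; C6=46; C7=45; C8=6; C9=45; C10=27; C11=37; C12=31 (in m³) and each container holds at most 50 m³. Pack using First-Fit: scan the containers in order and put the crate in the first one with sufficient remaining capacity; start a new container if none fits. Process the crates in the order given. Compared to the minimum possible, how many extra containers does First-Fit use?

0

First-Fit: [36,4,6] [49] [42] [47] [46] [45] [45] [27] [37] [31] → 10 containers.
10 crates exceed 25 m³ (half the capacity), and no two of those can share a container, so at least 10 containers are needed.
So 10 is already optimal.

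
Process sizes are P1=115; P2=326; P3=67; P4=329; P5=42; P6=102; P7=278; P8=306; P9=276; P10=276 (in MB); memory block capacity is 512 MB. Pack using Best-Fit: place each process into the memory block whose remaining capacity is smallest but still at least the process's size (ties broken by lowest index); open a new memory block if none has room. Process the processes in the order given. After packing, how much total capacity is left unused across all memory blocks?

Put P1 (115 MB) in memory block 1; 397 MB remain.
Put P2 (326 MB) in memory block 1; 71 MB remain.
Put P3 (67 MB) in memory block 1; 4 MB remain.
Put P4 (329 MB) in memory block 2; 183 MB remain.
Put P5 (42 MB) in memory block 2; 141 MB remain.
Put P6 (102 MB) in memory block 2; 39 MB remain.
Put P7 (278 MB) in memory block 3; 234 MB remain.
Put P8 (306 MB) in memory block 4; 206 MB remain.
Put P9 (276 MB) in memory block 5; 236 MB remain.
Put P10 (276 MB) in memory block 6; 236 MB remain.
6 memory blocks × 512 MB = 3072 MB; used 2117 MB; unused 955 MB.

955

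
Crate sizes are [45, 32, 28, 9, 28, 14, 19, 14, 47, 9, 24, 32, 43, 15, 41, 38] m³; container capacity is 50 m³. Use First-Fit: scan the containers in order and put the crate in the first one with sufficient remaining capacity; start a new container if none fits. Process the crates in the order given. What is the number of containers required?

45 m³ → container 1 (remaining 5 m³)
32 m³ → container 2 (remaining 18 m³)
28 m³ → container 3 (remaining 22 m³)
9 m³ → container 2 (remaining 9 m³)
28 m³ → container 4 (remaining 22 m³)
14 m³ → container 3 (remaining 8 m³)
19 m³ → container 4 (remaining 3 m³)
14 m³ → container 5 (remaining 36 m³)
47 m³ → container 6 (remaining 3 m³)
9 m³ → container 2 (remaining 0 m³)
24 m³ → container 5 (remaining 12 m³)
32 m³ → container 7 (remaining 18 m³)
43 m³ → container 8 (remaining 7 m³)
15 m³ → container 7 (remaining 3 m³)
41 m³ → container 9 (remaining 9 m³)
38 m³ → container 10 (remaining 12 m³)

10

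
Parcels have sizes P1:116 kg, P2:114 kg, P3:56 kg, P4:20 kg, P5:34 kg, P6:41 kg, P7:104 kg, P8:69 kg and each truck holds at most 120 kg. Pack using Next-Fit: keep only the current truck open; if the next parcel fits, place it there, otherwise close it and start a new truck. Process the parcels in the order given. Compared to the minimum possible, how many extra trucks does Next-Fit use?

1

Next-Fit: [116] [114] [56,20,34] [41] [104] [69] → 6 trucks.
Total size 554 kg; any packing needs at least ⌈554/120⌉ = 5 trucks.
An optimal packing achieves that bound: [116] [114] [104] [69,41] [56,34,20] → 5 trucks.
Excess: 6 − 5 = 1.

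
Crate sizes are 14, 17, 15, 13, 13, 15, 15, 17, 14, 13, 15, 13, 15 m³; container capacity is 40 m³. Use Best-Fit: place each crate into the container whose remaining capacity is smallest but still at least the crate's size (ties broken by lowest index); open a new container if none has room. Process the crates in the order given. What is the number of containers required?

container 1: place 14 m³, 26 m³ left
container 1: place 17 m³, 9 m³ left
container 2: place 15 m³, 25 m³ left
container 2: place 13 m³, 12 m³ left
container 3: place 13 m³, 27 m³ left
container 3: place 15 m³, 12 m³ left
container 4: place 15 m³, 25 m³ left
container 4: place 17 m³, 8 m³ left
container 5: place 14 m³, 26 m³ left
container 5: place 13 m³, 13 m³ left
container 6: place 15 m³, 25 m³ left
container 5: place 13 m³, 0 m³ left
container 6: place 15 m³, 10 m³ left

6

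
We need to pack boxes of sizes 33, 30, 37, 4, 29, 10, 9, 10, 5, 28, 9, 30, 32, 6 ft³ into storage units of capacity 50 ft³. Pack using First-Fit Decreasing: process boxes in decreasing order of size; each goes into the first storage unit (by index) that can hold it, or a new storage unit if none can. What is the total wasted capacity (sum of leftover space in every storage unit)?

Sorted descending: 37, 33, 32, 30, 30, 29, 28, 10, 10, 9, 9, 6, 5, 4.
Put 37 ft³ in storage unit 1; 13 ft³ remain.
Put 33 ft³ in storage unit 2; 17 ft³ remain.
Put 32 ft³ in storage unit 3; 18 ft³ remain.
Put 30 ft³ in storage unit 4; 20 ft³ remain.
Put 30 ft³ in storage unit 5; 20 ft³ remain.
Put 29 ft³ in storage unit 6; 21 ft³ remain.
Put 28 ft³ in storage unit 7; 22 ft³ remain.
Put 10 ft³ in storage unit 1; 3 ft³ remain.
Put 10 ft³ in storage unit 2; 7 ft³ remain.
Put 9 ft³ in storage unit 3; 9 ft³ remain.
Put 9 ft³ in storage unit 3; 0 ft³ remain.
Put 6 ft³ in storage unit 2; 1 ft³ remain.
Put 5 ft³ in storage unit 4; 15 ft³ remain.
Put 4 ft³ in storage unit 4; 11 ft³ remain.
7 storage units × 50 ft³ = 350 ft³; used 272 ft³; unused 78 ft³.

78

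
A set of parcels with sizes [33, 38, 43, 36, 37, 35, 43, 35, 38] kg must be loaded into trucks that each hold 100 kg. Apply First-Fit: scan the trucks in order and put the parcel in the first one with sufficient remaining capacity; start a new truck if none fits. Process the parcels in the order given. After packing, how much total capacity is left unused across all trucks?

162

truck 1: place 33 kg, 67 kg left
truck 1: place 38 kg, 29 kg left
truck 2: place 43 kg, 57 kg left
truck 2: place 36 kg, 21 kg left
truck 3: place 37 kg, 63 kg left
truck 3: place 35 kg, 28 kg left
truck 4: place 43 kg, 57 kg left
truck 4: place 35 kg, 22 kg left
truck 5: place 38 kg, 62 kg left
5 trucks × 100 kg = 500 kg; used 338 kg; unused 162 kg.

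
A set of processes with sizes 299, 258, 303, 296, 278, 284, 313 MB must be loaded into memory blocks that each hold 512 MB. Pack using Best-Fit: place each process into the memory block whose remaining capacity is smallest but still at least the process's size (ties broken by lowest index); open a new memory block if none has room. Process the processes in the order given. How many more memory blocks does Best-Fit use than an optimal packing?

Best-Fit: [299] [258] [303] [296] [278] [284] [313] → 7 memory blocks.
7 processes exceed 256 MB (half the capacity), and no two of those can share a memory block, so at least 7 memory blocks are needed.
So 7 is already optimal.

0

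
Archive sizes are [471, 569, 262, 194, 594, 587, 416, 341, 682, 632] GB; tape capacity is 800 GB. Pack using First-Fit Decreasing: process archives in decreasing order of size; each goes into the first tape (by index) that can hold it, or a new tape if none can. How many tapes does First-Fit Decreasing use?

7

Sorted descending: 682, 632, 594, 587, 569, 471, 416, 341, 262, 194.
tape 1: place 682 GB, 118 GB left
tape 2: place 632 GB, 168 GB left
tape 3: place 594 GB, 206 GB left
tape 4: place 587 GB, 213 GB left
tape 5: place 569 GB, 231 GB left
tape 6: place 471 GB, 329 GB left
tape 7: place 416 GB, 384 GB left
tape 7: place 341 GB, 43 GB left
tape 6: place 262 GB, 67 GB left
tape 3: place 194 GB, 12 GB left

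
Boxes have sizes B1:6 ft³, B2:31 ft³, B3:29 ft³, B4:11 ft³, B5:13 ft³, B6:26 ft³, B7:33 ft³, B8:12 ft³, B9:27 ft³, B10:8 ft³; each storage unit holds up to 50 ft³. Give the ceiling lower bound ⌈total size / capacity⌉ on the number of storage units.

Total size = 6 + 31 + 29 + 11 + 13 + 26 + 33 + 12 + 27 + 8 = 196 ft³.
⌈196 / 50⌉ = 4.

4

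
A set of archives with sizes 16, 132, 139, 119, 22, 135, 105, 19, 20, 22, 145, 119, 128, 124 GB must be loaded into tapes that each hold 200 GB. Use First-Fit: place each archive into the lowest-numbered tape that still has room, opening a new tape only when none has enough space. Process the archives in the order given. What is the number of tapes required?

tape 1: place 16 GB, 184 GB left
tape 1: place 132 GB, 52 GB left
tape 2: place 139 GB, 61 GB left
tape 3: place 119 GB, 81 GB left
tape 1: place 22 GB, 30 GB left
tape 4: place 135 GB, 65 GB left
tape 5: place 105 GB, 95 GB left
tape 1: place 19 GB, 11 GB left
tape 2: place 20 GB, 41 GB left
tape 2: place 22 GB, 19 GB left
tape 6: place 145 GB, 55 GB left
tape 7: place 119 GB, 81 GB left
tape 8: place 128 GB, 72 GB left
tape 9: place 124 GB, 76 GB left
Final tapes: [16,132,22,19] [139,20,22] [119] [135] [105] [145] [119] [128] [124].

9 tapes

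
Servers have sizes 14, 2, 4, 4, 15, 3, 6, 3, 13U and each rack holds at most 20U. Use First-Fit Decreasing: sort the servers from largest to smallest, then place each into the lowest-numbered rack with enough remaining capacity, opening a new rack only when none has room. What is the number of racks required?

4

Sorted descending: 15, 14, 13, 6, 4, 4, 3, 3, 2.
rack 1: place 15U, 5U left
rack 2: place 14U, 6U left
rack 3: place 13U, 7U left
rack 2: place 6U, 0U left
rack 1: place 4U, 1U left
rack 3: place 4U, 3U left
rack 3: place 3U, 0U left
rack 4: place 3U, 17U left
rack 4: place 2U, 15U left
Final racks: [15,4] [14,6] [13,4,3] [3,2].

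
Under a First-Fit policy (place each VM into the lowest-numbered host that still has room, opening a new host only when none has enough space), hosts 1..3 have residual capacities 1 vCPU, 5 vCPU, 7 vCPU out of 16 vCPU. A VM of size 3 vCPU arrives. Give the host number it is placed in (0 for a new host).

2

Hosts with room: host 2 (5 vCPU), host 3 (7 vCPU).
The first with room is host 2.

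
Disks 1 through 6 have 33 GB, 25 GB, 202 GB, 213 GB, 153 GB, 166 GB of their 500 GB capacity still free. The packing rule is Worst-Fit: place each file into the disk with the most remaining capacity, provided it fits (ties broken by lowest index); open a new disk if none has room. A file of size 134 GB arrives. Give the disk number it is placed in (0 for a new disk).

4

Disks with room: disk 3 (202 GB), disk 4 (213 GB), disk 5 (153 GB), disk 6 (166 GB).
Most room is disk 4 with 213 GB free.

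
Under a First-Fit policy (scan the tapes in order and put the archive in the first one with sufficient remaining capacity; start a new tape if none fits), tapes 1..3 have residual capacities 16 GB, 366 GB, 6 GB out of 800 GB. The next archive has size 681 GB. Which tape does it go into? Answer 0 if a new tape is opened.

0

No tape has ≥ 681 GB free, so a new tape is opened.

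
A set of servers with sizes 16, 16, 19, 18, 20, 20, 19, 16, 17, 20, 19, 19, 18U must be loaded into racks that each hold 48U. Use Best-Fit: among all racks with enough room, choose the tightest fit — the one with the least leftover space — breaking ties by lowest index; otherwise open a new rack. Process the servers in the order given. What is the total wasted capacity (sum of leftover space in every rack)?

rack 1: place 16U, 32U left
rack 1: place 16U, 16U left
rack 2: place 19U, 29U left
rack 2: place 18U, 11U left
rack 3: place 20U, 28U left
rack 3: place 20U, 8U left
rack 4: place 19U, 29U left
rack 1: place 16U, 0U left
rack 4: place 17U, 12U left
rack 5: place 20U, 28U left
rack 5: place 19U, 9U left
rack 6: place 19U, 29U left
rack 6: place 18U, 11U left
6 racks × 48U = 288U; used 237U; unused 51U.

51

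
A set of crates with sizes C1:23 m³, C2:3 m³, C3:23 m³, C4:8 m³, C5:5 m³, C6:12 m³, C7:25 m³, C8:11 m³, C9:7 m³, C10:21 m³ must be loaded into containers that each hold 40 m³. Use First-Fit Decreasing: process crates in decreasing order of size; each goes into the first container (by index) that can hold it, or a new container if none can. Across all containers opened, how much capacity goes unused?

22

Sorted descending: 25, 23, 23, 21, 12, 11, 8, 7, 5, 3.
Put 25 m³ in container 1; 15 m³ remain.
Put 23 m³ in container 2; 17 m³ remain.
Put 23 m³ in container 3; 17 m³ remain.
Put 21 m³ in container 4; 19 m³ remain.
Put 12 m³ in container 1; 3 m³ remain.
Put 11 m³ in container 2; 6 m³ remain.
Put 8 m³ in container 3; 9 m³ remain.
Put 7 m³ in container 3; 2 m³ remain.
Put 5 m³ in container 2; 1 m³ remain.
Put 3 m³ in container 1; 0 m³ remain.
4 containers × 40 m³ = 160 m³; used 138 m³; unused 22 m³.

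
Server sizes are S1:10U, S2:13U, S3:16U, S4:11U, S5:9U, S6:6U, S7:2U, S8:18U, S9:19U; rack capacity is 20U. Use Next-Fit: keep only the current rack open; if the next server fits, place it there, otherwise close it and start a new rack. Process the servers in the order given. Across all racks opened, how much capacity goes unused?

36

rack 1: place S1 (10U), 10U left
rack 2: place S2 (13U), 7U left
rack 3: place S3 (16U), 4U left
rack 4: place S4 (11U), 9U left
rack 4: place S5 (9U), 0U left
rack 5: place S6 (6U), 14U left
rack 5: place S7 (2U), 12U left
rack 6: place S8 (18U), 2U left
rack 7: place S9 (19U), 1U left
7 racks × 20U = 140U; used 104U; unused 36U.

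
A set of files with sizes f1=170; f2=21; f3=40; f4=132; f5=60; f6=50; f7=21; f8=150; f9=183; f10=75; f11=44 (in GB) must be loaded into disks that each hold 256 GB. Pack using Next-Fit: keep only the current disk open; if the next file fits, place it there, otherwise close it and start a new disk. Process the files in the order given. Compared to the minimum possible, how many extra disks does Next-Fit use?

1

Next-Fit: [170,21,40] [132,60,50] [21,150] [183] [75,44] → 5 disks.
Total size 946 GB; any packing needs at least ⌈946/256⌉ = 4 disks.
An optimal packing achieves that bound: [183,60] [170,75] [150,50,44] [132,40,21,21] → 4 disks.
Excess: 5 − 4 = 1.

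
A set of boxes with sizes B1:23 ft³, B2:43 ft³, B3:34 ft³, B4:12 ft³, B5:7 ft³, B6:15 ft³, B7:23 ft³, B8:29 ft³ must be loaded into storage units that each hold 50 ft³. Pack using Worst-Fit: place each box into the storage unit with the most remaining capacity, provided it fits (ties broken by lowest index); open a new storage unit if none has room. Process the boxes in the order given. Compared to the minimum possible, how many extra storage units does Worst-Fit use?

1

Worst-Fit: [23,12,15] [43] [34,7] [23] [29] → 5 storage units.
Total size 186 ft³; any packing needs at least ⌈186/50⌉ = 4 storage units.
An optimal packing achieves that bound: [43,7] [34,15] [29,12] [23,23] → 4 storage units.
Excess: 5 − 4 = 1.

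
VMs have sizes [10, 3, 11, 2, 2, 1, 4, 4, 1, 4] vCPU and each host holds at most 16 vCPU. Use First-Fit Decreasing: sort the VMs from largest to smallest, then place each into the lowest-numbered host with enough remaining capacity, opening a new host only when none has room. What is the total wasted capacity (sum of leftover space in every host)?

6

Sorted descending: 11, 10, 4, 4, 4, 3, 2, 2, 1, 1.
host 1: place 11 vCPU, 5 vCPU left
host 2: place 10 vCPU, 6 vCPU left
host 1: place 4 vCPU, 1 vCPU left
host 2: place 4 vCPU, 2 vCPU left
host 3: place 4 vCPU, 12 vCPU left
host 3: place 3 vCPU, 9 vCPU left
host 2: place 2 vCPU, 0 vCPU left
host 3: place 2 vCPU, 7 vCPU left
host 1: place 1 vCPU, 0 vCPU left
host 3: place 1 vCPU, 6 vCPU left
3 hosts × 16 vCPU = 48 vCPU; used 42 vCPU; unused 6 vCPU.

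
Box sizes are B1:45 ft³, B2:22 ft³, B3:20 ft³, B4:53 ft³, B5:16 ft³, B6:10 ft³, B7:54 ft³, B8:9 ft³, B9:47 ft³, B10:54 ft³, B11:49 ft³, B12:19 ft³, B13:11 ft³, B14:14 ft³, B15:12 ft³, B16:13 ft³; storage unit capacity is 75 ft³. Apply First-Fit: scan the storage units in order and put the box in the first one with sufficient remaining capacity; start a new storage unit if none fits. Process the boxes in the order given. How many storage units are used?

Put B1 (45 ft³) in storage unit 1; 30 ft³ remain.
Put B2 (22 ft³) in storage unit 1; 8 ft³ remain.
Put B3 (20 ft³) in storage unit 2; 55 ft³ remain.
Put B4 (53 ft³) in storage unit 2; 2 ft³ remain.
Put B5 (16 ft³) in storage unit 3; 59 ft³ remain.
Put B6 (10 ft³) in storage unit 3; 49 ft³ remain.
Put B7 (54 ft³) in storage unit 4; 21 ft³ remain.
Put B8 (9 ft³) in storage unit 3; 40 ft³ remain.
Put B9 (47 ft³) in storage unit 5; 28 ft³ remain.
Put B10 (54 ft³) in storage unit 6; 21 ft³ remain.
Put B11 (49 ft³) in storage unit 7; 26 ft³ remain.
Put B12 (19 ft³) in storage unit 3; 21 ft³ remain.
Put B13 (11 ft³) in storage unit 3; 10 ft³ remain.
Put B14 (14 ft³) in storage unit 4; 7 ft³ remain.
Put B15 (12 ft³) in storage unit 5; 16 ft³ remain.
Put B16 (13 ft³) in storage unit 5; 3 ft³ remain.

7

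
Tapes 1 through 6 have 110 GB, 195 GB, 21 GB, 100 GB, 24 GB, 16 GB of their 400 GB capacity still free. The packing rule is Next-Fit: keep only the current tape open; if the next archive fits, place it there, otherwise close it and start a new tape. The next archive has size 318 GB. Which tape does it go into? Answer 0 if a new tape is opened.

0

Next-Fit only looks at tape 6, which has 16 GB free.
318 GB does not fit, so a new tape is opened.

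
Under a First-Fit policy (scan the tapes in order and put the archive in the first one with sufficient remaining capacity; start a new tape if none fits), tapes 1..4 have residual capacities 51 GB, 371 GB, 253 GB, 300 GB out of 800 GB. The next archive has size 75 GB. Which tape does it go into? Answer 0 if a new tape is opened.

Tapes with room: tape 2 (371 GB), tape 3 (253 GB), tape 4 (300 GB).
The first with room is tape 2.

2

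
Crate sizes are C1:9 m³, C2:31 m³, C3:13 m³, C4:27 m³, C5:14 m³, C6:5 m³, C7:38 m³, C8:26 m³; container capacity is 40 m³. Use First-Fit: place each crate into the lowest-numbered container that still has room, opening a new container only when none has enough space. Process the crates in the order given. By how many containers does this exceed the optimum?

0

First-Fit: [9,31] [13,27] [14,5] [38] [26] → 5 containers.
Total size 163 m³; any packing needs at least ⌈163/40⌉ = 5 containers.
So 5 is already optimal.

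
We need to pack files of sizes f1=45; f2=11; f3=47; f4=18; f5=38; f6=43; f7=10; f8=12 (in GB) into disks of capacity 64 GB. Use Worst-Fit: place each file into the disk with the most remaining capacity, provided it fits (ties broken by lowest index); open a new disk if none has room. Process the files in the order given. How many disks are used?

disk 1: place f1 (45 GB), 19 GB left
disk 1: place f2 (11 GB), 8 GB left
disk 2: place f3 (47 GB), 17 GB left
disk 3: place f4 (18 GB), 46 GB left
disk 3: place f5 (38 GB), 8 GB left
disk 4: place f6 (43 GB), 21 GB left
disk 4: place f7 (10 GB), 11 GB left
disk 2: place f8 (12 GB), 5 GB left
Final disks: [45,11] [47,12] [18,38] [43,10].

4 disks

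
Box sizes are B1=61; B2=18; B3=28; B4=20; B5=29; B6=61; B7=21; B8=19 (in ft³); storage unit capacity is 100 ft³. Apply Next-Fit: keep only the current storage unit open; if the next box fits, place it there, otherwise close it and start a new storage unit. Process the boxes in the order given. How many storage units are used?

4

Put B1 (61 ft³) in storage unit 1; 39 ft³ remain.
Put B2 (18 ft³) in storage unit 1; 21 ft³ remain.
Put B3 (28 ft³) in storage unit 2; 72 ft³ remain.
Put B4 (20 ft³) in storage unit 2; 52 ft³ remain.
Put B5 (29 ft³) in storage unit 2; 23 ft³ remain.
Put B6 (61 ft³) in storage unit 3; 39 ft³ remain.
Put B7 (21 ft³) in storage unit 3; 18 ft³ remain.
Put B8 (19 ft³) in storage unit 4; 81 ft³ remain.
Final storage units: [61,18] [28,20,29] [61,21] [19].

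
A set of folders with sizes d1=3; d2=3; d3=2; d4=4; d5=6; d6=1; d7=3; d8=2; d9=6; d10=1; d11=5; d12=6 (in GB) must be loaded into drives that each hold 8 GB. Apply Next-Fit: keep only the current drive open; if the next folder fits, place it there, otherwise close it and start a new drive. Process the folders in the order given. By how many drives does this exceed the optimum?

Next-Fit: [3,3,2] [4] [6,1] [3,2] [6,1] [5] [6] → 7 drives.
Total size 42 GB; any packing needs at least ⌈42/8⌉ = 6 drives.
An optimal packing achieves that bound: [6,2] [6,2] [6,1,1] [5,3] [4,3] [3] → 6 drives.
Excess: 7 − 6 = 1.

1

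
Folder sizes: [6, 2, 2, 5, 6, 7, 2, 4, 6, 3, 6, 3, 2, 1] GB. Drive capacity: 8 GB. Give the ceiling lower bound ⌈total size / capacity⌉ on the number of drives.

7 drives

Total size = 6 + 2 + 2 + 5 + 6 + 7 + 2 + 4 + 6 + 3 + 6 + 3 + 2 + 1 = 55 GB.
⌈55 / 8⌉ = 7.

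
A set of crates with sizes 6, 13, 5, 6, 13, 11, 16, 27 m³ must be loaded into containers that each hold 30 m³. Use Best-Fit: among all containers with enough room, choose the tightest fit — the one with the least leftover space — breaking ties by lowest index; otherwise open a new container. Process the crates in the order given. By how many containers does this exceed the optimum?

Best-Fit: [6,13,5,6] [13,11] [16] [27] → 4 containers.
Total size 97 m³; any packing needs at least ⌈97/30⌉ = 4 containers.
So 4 is already optimal.

0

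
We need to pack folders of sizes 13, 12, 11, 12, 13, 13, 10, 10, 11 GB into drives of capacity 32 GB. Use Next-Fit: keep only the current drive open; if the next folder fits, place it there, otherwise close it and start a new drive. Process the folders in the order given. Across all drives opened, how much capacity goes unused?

23

13 GB → drive 1 (remaining 19 GB)
12 GB → drive 1 (remaining 7 GB)
11 GB → drive 2 (remaining 21 GB)
12 GB → drive 2 (remaining 9 GB)
13 GB → drive 3 (remaining 19 GB)
13 GB → drive 3 (remaining 6 GB)
10 GB → drive 4 (remaining 22 GB)
10 GB → drive 4 (remaining 12 GB)
11 GB → drive 4 (remaining 1 GB)
4 drives × 32 GB = 128 GB; used 105 GB; unused 23 GB.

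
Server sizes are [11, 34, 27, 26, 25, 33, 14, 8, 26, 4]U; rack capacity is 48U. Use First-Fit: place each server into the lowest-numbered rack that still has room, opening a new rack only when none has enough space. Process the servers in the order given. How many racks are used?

6 racks

11U → rack 1 (remaining 37U)
34U → rack 1 (remaining 3U)
27U → rack 2 (remaining 21U)
26U → rack 3 (remaining 22U)
25U → rack 4 (remaining 23U)
33U → rack 5 (remaining 15U)
14U → rack 2 (remaining 7U)
8U → rack 3 (remaining 14U)
26U → rack 6 (remaining 22U)
4U → rack 2 (remaining 3U)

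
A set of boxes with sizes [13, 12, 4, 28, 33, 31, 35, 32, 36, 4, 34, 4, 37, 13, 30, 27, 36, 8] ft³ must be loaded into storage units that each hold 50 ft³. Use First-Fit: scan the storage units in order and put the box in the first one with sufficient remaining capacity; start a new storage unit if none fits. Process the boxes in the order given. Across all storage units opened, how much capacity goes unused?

183

13 ft³ → storage unit 1 (remaining 37 ft³)
12 ft³ → storage unit 1 (remaining 25 ft³)
4 ft³ → storage unit 1 (remaining 21 ft³)
28 ft³ → storage unit 2 (remaining 22 ft³)
33 ft³ → storage unit 3 (remaining 17 ft³)
31 ft³ → storage unit 4 (remaining 19 ft³)
35 ft³ → storage unit 5 (remaining 15 ft³)
32 ft³ → storage unit 6 (remaining 18 ft³)
36 ft³ → storage unit 7 (remaining 14 ft³)
4 ft³ → storage unit 1 (remaining 17 ft³)
34 ft³ → storage unit 8 (remaining 16 ft³)
4 ft³ → storage unit 1 (remaining 13 ft³)
37 ft³ → storage unit 9 (remaining 13 ft³)
13 ft³ → storage unit 1 (remaining 0 ft³)
30 ft³ → storage unit 10 (remaining 20 ft³)
27 ft³ → storage unit 11 (remaining 23 ft³)
36 ft³ → storage unit 12 (remaining 14 ft³)
8 ft³ → storage unit 2 (remaining 14 ft³)
12 storage units × 50 ft³ = 600 ft³; used 417 ft³; unused 183 ft³.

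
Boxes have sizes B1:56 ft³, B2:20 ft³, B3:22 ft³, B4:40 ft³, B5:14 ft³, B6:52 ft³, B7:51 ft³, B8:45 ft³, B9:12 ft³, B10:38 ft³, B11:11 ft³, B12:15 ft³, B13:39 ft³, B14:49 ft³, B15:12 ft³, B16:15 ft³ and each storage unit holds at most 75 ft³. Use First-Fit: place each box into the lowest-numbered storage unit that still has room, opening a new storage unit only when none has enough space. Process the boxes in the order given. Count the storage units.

9

B1 (56 ft³) → storage unit 1 (remaining 19 ft³)
B2 (20 ft³) → storage unit 2 (remaining 55 ft³)
B3 (22 ft³) → storage unit 2 (remaining 33 ft³)
B4 (40 ft³) → storage unit 3 (remaining 35 ft³)
B5 (14 ft³) → storage unit 1 (remaining 5 ft³)
B6 (52 ft³) → storage unit 4 (remaining 23 ft³)
B7 (51 ft³) → storage unit 5 (remaining 24 ft³)
B8 (45 ft³) → storage unit 6 (remaining 30 ft³)
B9 (12 ft³) → storage unit 2 (remaining 21 ft³)
B10 (38 ft³) → storage unit 7 (remaining 37 ft³)
B11 (11 ft³) → storage unit 2 (remaining 10 ft³)
B12 (15 ft³) → storage unit 3 (remaining 20 ft³)
B13 (39 ft³) → storage unit 8 (remaining 36 ft³)
B14 (49 ft³) → storage unit 9 (remaining 26 ft³)
B15 (12 ft³) → storage unit 3 (remaining 8 ft³)
B16 (15 ft³) → storage unit 4 (remaining 8 ft³)
Final storage units: [56,14] [20,22,12,11] [40,15,12] [52,15] [51] [45] [38] [39] [49].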